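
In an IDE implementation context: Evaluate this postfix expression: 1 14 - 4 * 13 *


Processing tokens left to right:
Push 1, Push 14
Pop 1 and 14, compute 1 - 14 = -13, push -13
Push 4
Pop -13 and 4, compute -13 * 4 = -52, push -52
Push 13
Pop -52 and 13, compute -52 * 13 = -676, push -676
Stack result: -676

-676


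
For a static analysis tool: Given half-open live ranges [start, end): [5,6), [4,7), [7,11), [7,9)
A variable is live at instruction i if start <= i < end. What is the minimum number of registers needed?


Live ranges:
  Var0: [5, 6)
  Var1: [4, 7)
  Var2: [7, 11)
  Var3: [7, 9)
Sweep-line events (position, delta, active):
  pos=4 start -> active=1
  pos=5 start -> active=2
  pos=6 end -> active=1
  pos=7 end -> active=0
  pos=7 start -> active=1
  pos=7 start -> active=2
  pos=9 end -> active=1
  pos=11 end -> active=0
Maximum simultaneous active: 2
Minimum registers needed: 2

2


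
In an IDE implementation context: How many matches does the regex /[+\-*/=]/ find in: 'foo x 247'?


Pattern: /[+\-*/=]/ (operators)
Input: 'foo x 247'
Scanning for matches:
Total matches: 0

0


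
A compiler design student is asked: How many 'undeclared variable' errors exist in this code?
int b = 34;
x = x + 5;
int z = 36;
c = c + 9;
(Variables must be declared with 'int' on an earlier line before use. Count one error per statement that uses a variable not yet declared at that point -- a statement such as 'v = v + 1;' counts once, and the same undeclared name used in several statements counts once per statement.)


Scanning code line by line:
  Line 1: declare 'b' -> declared = ['b']
  Line 2: use 'x' -> ERROR (undeclared)
  Line 3: declare 'z' -> declared = ['b', 'z']
  Line 4: use 'c' -> ERROR (undeclared)
Total undeclared variable errors: 2

2


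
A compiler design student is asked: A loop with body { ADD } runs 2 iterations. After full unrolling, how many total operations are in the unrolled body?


Loop body operations: ADD (1 op per iteration)
Unrolling 2 iterations:
  Iteration 1: ADD (1 ops)
  Iteration 2: ADD (1 ops)
Total: 2 iterations * 1 ops/iter = 2 operations

2


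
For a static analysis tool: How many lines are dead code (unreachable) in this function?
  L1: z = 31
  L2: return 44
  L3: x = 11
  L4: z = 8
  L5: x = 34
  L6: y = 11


Analyzing control flow:
  L1: reachable (before return)
  L2: reachable (return statement)
  L3: DEAD (after return at L2)
  L4: DEAD (after return at L2)
  L5: DEAD (after return at L2)
  L6: DEAD (after return at L2)
Return at L2, total lines = 6
Dead lines: L3 through L6
Count: 4

4


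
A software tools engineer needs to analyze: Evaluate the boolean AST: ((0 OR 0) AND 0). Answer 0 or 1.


Step 1: Evaluate inner node
  0 OR 0 = 0
Step 2: Evaluate root node
  0 AND 0 = 0

0


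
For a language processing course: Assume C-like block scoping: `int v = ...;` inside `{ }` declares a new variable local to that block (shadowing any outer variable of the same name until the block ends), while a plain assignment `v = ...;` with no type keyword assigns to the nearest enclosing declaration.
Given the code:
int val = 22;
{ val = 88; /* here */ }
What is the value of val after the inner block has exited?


Analyzing scoping rules:
Outer scope: declares val = 22
Inner block: 'val = 88;' has no type keyword, so it is an assignment to the outer val (no shadowing)
The assignment changed the outer variable itself, so the new value persists after the block -> 88
Result: 88

88


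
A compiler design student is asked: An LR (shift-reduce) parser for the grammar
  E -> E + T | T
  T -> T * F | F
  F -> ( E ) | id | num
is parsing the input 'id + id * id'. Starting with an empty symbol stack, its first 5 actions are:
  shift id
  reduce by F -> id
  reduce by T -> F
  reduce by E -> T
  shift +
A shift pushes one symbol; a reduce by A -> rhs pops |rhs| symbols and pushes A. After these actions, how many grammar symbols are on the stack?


Tracking the symbol stack through each action:
  Action 1: shift 'id' : push -> stack = [id] (size 1)
  Action 2: reduce by F -> id : pop 1, push F -> stack = [F] (size 1)
  Action 3: reduce by T -> F : pop 1, push T -> stack = [T] (size 1)
  Action 4: reduce by E -> T : pop 1, push E -> stack = [E] (size 1)
  Action 5: shift '+' : push -> stack = [E, +] (size 2)
Final stack size: 2

2


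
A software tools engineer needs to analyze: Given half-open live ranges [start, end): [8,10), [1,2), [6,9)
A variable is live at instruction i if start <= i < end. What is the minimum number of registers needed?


Live ranges:
  Var0: [8, 10)
  Var1: [1, 2)
  Var2: [6, 9)
Sweep-line events (position, delta, active):
  pos=1 start -> active=1
  pos=2 end -> active=0
  pos=6 start -> active=1
  pos=8 start -> active=2
  pos=9 end -> active=1
  pos=10 end -> active=0
Maximum simultaneous active: 2
Minimum registers needed: 2

2


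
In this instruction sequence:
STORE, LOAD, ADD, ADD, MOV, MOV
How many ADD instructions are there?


Scanning instruction sequence for ADD:
  Position 1: STORE
  Position 2: LOAD
  Position 3: ADD <- MATCH
  Position 4: ADD <- MATCH
  Position 5: MOV
  Position 6: MOV
Matches at positions: [3, 4]
Total ADD count: 2

2


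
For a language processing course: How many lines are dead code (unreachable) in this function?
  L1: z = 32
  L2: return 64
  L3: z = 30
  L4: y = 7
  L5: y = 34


Analyzing control flow:
  L1: reachable (before return)
  L2: reachable (return statement)
  L3: DEAD (after return at L2)
  L4: DEAD (after return at L2)
  L5: DEAD (after return at L2)
Return at L2, total lines = 5
Dead lines: L3 through L5
Count: 3

3


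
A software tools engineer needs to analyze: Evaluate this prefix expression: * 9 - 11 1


Parsing prefix expression: * 9 - 11 1
Step 1: Innermost operation '- 11 1'
  11 - 1 = 10
Step 2: Outer operation '* 9 [10]'
  9 * 10 = 90

90


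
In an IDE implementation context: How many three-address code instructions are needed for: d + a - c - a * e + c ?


Expression: d + a - c - a * e + c
Generating three-address code (respecting * over +/- precedence):
  Instruction 1: t1 = a * e
  Instruction 2: t2 = d + a
  Instruction 3: t3 = t2 - c
  Instruction 4: t4 = t3 - t1
  Instruction 5: t5 = t4 + c
Total instructions: 5

5


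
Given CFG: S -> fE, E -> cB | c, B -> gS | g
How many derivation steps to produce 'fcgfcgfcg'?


Grammar: S -> fE, E -> cB | c, B -> gS | g
Deriving 'fcgfcgfcg':
Step 1: S -> fE => fE
Step 2: E -> cB => fcB
Step 3: B -> gS => fcgS
Step 4: S -> fE => fcgfE
Step 5: E -> cB => fcgfcB
Step 6: B -> gS => fcgfcgS
Step 7: S -> fE => fcgfcgfE
Step 8: E -> cB => fcgfcgfcB
Step 9: B -> g => fcgfcgfcg
Total derivation steps: 9

9


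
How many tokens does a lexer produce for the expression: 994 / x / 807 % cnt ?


Scanning '994 / x / 807 % cnt'
Token 1: '994' -> integer_literal
Token 2: '/' -> operator
Token 3: 'x' -> identifier
Token 4: '/' -> operator
Token 5: '807' -> integer_literal
Token 6: '%' -> operator
Token 7: 'cnt' -> identifier
Total tokens: 7

7


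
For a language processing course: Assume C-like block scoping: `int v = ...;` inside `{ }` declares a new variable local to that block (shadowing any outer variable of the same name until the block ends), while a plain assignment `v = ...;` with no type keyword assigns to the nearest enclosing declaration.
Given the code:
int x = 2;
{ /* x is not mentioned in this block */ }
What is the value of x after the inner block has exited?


Analyzing scoping rules:
Outer scope: declares x = 2
Inner block: x is neither redeclared nor assigned -> unchanged
After the block -> 2
Result: 2

2


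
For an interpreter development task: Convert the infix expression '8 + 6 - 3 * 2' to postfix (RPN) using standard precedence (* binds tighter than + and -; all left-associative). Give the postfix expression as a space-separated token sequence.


Applying the shunting-yard algorithm:
  Operand 8 -> output
  Push '+' onto operator stack -> op-stack: [+]
  Operand 6 -> output
  See '-' (prec 1); top '+' (prec 1) >= it -> pop '+' to output
  Push '-' onto operator stack -> op-stack: [-]
  Operand 3 -> output
  Push '*' onto operator stack -> op-stack: [-, *]
  Operand 2 -> output
  End of input: pop '*' to output
  End of input: pop '-' to output
Postfix result: 8 6 + 3 2 * -

8 6 + 3 2 * -


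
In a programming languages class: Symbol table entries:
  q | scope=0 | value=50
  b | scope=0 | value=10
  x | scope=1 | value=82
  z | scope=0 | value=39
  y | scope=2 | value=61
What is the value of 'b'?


Searching symbol table for 'b':
  q | scope=0 | value=50
  b | scope=0 | value=10 <- MATCH
  x | scope=1 | value=82
  z | scope=0 | value=39
  y | scope=2 | value=61
Found 'b' at scope 0 with value 10

10


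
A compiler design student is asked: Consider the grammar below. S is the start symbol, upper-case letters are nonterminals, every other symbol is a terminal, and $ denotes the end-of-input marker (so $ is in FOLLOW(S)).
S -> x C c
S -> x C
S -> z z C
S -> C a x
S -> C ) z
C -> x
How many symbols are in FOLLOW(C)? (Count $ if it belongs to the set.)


S is the start symbol and does not occur in any rule body, so FOLLOW(S) = {$}.
Examining every occurrence of C in a rule body:
  S -> x C c : C is followed by terminal 'c' -> add 'c'
  S -> x C : C is at the right end -> add FOLLOW(S) = {$}
  S -> z z C : C is at the right end -> add FOLLOW(S) = {$} (already in the set)
  S -> C a x : C is followed by terminal 'a' -> add 'a'
  S -> C ) z : C is followed by terminal ')' -> add ')'
  C -> x : C does not occur in the body -> contributes nothing
FOLLOW(C) = {), a, c, $}
Count: 4

4


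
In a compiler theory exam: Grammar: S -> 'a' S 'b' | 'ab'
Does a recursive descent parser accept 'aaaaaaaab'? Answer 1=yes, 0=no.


Grammar accepts strings of the form a^n b^n (n >= 1)
Word: 'aaaaaaaab'
Counting: 8 a's and 1 b's
Check: 8 == 1? No
Mismatch: a-count != b-count
Rejected

0


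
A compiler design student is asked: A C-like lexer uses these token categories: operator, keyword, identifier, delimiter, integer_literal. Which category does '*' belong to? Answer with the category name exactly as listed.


Token: '*'
Checking categories:
  identifier: no
  integer_literal: no
  operator: YES
  keyword: no
  delimiter: no
Category: operator

operator


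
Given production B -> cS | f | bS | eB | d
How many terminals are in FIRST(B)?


Production: B -> cS | f | bS | eB | d
Examining each alternative for leading terminals:
  B -> cS : first terminal = 'c'
  B -> f : first terminal = 'f'
  B -> bS : first terminal = 'b'
  B -> eB : first terminal = 'e'
  B -> d : first terminal = 'd'
FIRST(B) = {b, c, d, e, f}
Count: 5

5


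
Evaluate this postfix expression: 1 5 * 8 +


Processing tokens left to right:
Push 1, Push 5
Pop 1 and 5, compute 1 * 5 = 5, push 5
Push 8
Pop 5 and 8, compute 5 + 8 = 13, push 13
Stack result: 13

13


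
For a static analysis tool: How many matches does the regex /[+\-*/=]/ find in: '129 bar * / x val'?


Pattern: /[+\-*/=]/ (operators)
Input: '129 bar * / x val'
Scanning for matches:
  Match 1: '*'
  Match 2: '/'
Total matches: 2

2


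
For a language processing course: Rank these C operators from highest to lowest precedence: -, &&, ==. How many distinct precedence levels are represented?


Looking up precedence for each operator:
  - -> precedence 5
  && -> precedence 2
  == -> precedence 3
Sorted highest to lowest: -, ==, &&
Distinct precedence values: [5, 3, 2]
Number of distinct levels: 3

3


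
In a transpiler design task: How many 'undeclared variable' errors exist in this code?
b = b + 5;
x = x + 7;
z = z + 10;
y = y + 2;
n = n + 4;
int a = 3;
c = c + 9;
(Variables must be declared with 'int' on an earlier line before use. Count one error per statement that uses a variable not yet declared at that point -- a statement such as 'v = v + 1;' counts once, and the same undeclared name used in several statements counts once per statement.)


Scanning code line by line:
  Line 1: use 'b' -> ERROR (undeclared)
  Line 2: use 'x' -> ERROR (undeclared)
  Line 3: use 'z' -> ERROR (undeclared)
  Line 4: use 'y' -> ERROR (undeclared)
  Line 5: use 'n' -> ERROR (undeclared)
  Line 6: declare 'a' -> declared = ['a']
  Line 7: use 'c' -> ERROR (undeclared)
Total undeclared variable errors: 6

6


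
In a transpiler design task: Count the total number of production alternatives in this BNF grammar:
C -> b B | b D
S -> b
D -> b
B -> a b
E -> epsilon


Counting alternatives per rule:
  C: 2 alternative(s)
  S: 1 alternative(s)
  D: 1 alternative(s)
  B: 1 alternative(s)
  E: 1 alternative(s)
Sum: 2 + 1 + 1 + 1 + 1 = 6

6


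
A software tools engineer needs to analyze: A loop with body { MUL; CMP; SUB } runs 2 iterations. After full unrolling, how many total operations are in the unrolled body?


Loop body operations: MUL, CMP, SUB (3 ops per iteration)
Unrolling 2 iterations:
  Iteration 1: MUL, CMP, SUB (3 ops)
  Iteration 2: MUL, CMP, SUB (3 ops)
Total: 2 iterations * 3 ops/iter = 6 operations

6


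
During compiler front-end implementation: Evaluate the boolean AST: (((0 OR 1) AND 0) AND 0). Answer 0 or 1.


Step 1: Evaluate inner node
  0 OR 1 = 1
Step 2: Evaluate next node
  1 AND 0 = 0
Step 3: Evaluate root node
  0 AND 0 = 0

0


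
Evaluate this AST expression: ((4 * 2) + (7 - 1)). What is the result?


Expression: ((4 * 2) + (7 - 1))
Evaluating step by step:
  4 * 2 = 8
  7 - 1 = 6
  8 + 6 = 14
Result: 14

14


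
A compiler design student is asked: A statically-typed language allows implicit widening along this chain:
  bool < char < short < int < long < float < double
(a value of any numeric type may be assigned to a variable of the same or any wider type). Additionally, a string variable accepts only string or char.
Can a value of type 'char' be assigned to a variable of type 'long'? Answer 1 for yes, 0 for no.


Target variable type: long
Source value type: char
Numeric ranks: char=1, long=4
Widening allowed iff rank(source) <= rank(target): 1 <= 4? Yes
Result: 1

1


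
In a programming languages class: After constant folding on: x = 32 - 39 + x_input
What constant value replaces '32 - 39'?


Identifying constant sub-expression:
  Original: x = 32 - 39 + x_input
  32 and 39 are both compile-time constants
  Evaluating: 32 - 39 = -7
  After folding: x = -7 + x_input

-7


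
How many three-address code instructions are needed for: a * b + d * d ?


Expression: a * b + d * d
Generating three-address code (respecting * over +/- precedence):
  Instruction 1: t1 = a * b
  Instruction 2: t2 = d * d
  Instruction 3: t3 = t1 + t2
Total instructions: 3

3


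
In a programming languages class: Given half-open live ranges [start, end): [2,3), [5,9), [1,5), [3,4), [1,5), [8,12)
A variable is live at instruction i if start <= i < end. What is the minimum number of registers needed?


Live ranges:
  Var0: [2, 3)
  Var1: [5, 9)
  Var2: [1, 5)
  Var3: [3, 4)
  Var4: [1, 5)
  Var5: [8, 12)
Sweep-line events (position, delta, active):
  pos=1 start -> active=1
  pos=1 start -> active=2
  pos=2 start -> active=3
  pos=3 end -> active=2
  pos=3 start -> active=3
  pos=4 end -> active=2
  pos=5 end -> active=1
  pos=5 end -> active=0
  pos=5 start -> active=1
  pos=8 start -> active=2
  pos=9 end -> active=1
  pos=12 end -> active=0
Maximum simultaneous active: 3
Minimum registers needed: 3

3


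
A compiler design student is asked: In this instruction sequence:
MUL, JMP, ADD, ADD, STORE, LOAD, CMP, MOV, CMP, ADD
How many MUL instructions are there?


Scanning instruction sequence for MUL:
  Position 1: MUL <- MATCH
  Position 2: JMP
  Position 3: ADD
  Position 4: ADD
  Position 5: STORE
  Position 6: LOAD
  Position 7: CMP
  Position 8: MOV
  Position 9: CMP
  Position 10: ADD
Matches at positions: [1]
Total MUL count: 1

1


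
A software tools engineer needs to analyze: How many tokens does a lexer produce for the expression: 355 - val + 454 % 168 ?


Scanning '355 - val + 454 % 168'
Token 1: '355' -> integer_literal
Token 2: '-' -> operator
Token 3: 'val' -> identifier
Token 4: '+' -> operator
Token 5: '454' -> integer_literal
Token 6: '%' -> operator
Token 7: '168' -> integer_literal
Total tokens: 7

7


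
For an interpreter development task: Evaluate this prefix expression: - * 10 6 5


Parsing prefix expression: - * 10 6 5
Step 1: Innermost operation '* 10 6'
  10 * 6 = 60
Step 2: Outer operation '- [60] 5'
  60 - 5 = 55

55


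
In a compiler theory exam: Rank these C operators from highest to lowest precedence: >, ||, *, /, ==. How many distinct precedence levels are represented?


Looking up precedence for each operator:
  > -> precedence 4
  || -> precedence 1
  * -> precedence 6
  / -> precedence 6
  == -> precedence 3
Sorted highest to lowest: *, /, >, ==, ||
Distinct precedence values: [6, 4, 3, 1]
Number of distinct levels: 4

4


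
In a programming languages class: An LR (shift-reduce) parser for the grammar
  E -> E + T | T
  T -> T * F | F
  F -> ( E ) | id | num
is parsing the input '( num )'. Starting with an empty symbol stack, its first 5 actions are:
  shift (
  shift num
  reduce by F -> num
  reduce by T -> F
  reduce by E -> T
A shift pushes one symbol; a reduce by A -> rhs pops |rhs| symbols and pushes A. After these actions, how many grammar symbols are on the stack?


Tracking the symbol stack through each action:
  Action 1: shift '(' : push -> stack = [(] (size 1)
  Action 2: shift 'num' : push -> stack = [(, num] (size 2)
  Action 3: reduce by F -> num : pop 1, push F -> stack = [(, F] (size 2)
  Action 4: reduce by T -> F : pop 1, push T -> stack = [(, T] (size 2)
  Action 5: reduce by E -> T : pop 1, push E -> stack = [(, E] (size 2)
Final stack size: 2

2


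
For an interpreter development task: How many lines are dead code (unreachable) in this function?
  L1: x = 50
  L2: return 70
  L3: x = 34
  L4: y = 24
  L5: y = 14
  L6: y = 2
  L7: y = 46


Analyzing control flow:
  L1: reachable (before return)
  L2: reachable (return statement)
  L3: DEAD (after return at L2)
  L4: DEAD (after return at L2)
  L5: DEAD (after return at L2)
  L6: DEAD (after return at L2)
  L7: DEAD (after return at L2)
Return at L2, total lines = 7
Dead lines: L3 through L7
Count: 5

5


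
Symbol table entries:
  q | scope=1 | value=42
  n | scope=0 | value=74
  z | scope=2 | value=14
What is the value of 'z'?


Searching symbol table for 'z':
  q | scope=1 | value=42
  n | scope=0 | value=74
  z | scope=2 | value=14 <- MATCH
Found 'z' at scope 2 with value 14

14


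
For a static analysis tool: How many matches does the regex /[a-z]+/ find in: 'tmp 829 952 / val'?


Pattern: /[a-z]+/ (identifiers)
Input: 'tmp 829 952 / val'
Scanning for matches:
  Match 1: 'tmp'
  Match 2: 'val'
Total matches: 2

2


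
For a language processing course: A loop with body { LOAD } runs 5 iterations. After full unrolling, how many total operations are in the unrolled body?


Loop body operations: LOAD (1 op per iteration)
Unrolling 5 iterations:
  Iteration 1: LOAD (1 ops)
  Iteration 2: LOAD (1 ops)
  Iteration 3: LOAD (1 ops)
  Iteration 4: LOAD (1 ops)
  Iteration 5: LOAD (1 ops)
Total: 5 iterations * 1 ops/iter = 5 operations

5


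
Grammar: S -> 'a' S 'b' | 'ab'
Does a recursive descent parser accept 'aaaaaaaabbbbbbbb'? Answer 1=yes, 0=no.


Grammar accepts strings of the form a^n b^n (n >= 1)
Word: 'aaaaaaaabbbbbbbb'
Counting: 8 a's and 8 b's
Check: 8 == 8? Yes
Derivation (S -> aSb applied 7 time(s), then S -> ab): S => aSb => aaSbb => aaaSbbb => aaaaSbbbb => aaaaaSbbbbb => aaaaaaSbbbbbb => aaaaaaaSbbbbbbb => aaaaaaaabbbbbbbb
Accepted

1


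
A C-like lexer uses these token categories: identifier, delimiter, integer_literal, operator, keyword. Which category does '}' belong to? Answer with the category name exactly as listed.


Token: '}'
Checking categories:
  identifier: no
  integer_literal: no
  operator: no
  keyword: no
  delimiter: YES
Category: delimiter

delimiter


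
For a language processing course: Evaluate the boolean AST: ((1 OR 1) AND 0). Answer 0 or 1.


Step 1: Evaluate inner node
  1 OR 1 = 1
Step 2: Evaluate root node
  1 AND 0 = 0

0


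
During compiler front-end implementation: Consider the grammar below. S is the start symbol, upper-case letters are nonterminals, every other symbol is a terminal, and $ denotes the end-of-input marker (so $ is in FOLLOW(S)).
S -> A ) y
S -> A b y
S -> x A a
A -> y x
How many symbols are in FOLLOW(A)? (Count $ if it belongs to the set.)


S is the start symbol and does not occur in any rule body, so FOLLOW(S) = {$}.
Examining every occurrence of A in a rule body:
  S -> A ) y : A is followed by terminal ')' -> add ')'
  S -> A b y : A is followed by terminal 'b' -> add 'b'
  S -> x A a : A is followed by terminal 'a' -> add 'a'
  A -> y x : A does not occur in the body -> contributes nothing
FOLLOW(A) = {), a, b}
Count: 3

3


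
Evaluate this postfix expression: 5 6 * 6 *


Processing tokens left to right:
Push 5, Push 6
Pop 5 and 6, compute 5 * 6 = 30, push 30
Push 6
Pop 30 and 6, compute 30 * 6 = 180, push 180
Stack result: 180

180


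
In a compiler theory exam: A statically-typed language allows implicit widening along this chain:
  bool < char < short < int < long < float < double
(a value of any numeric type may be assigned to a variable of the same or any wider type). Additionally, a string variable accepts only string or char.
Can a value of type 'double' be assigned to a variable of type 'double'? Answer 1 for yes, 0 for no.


Target variable type: double
Source value type: double
Numeric ranks: double=6, double=6
Widening allowed iff rank(source) <= rank(target): 6 <= 6? Yes
Result: 1

1


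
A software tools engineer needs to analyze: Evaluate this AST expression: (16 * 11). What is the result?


Expression: (16 * 11)
Evaluating step by step:
  16 * 11 = 176
Result: 176

176


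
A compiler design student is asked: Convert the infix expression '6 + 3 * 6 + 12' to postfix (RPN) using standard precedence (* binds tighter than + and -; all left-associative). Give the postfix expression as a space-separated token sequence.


Applying the shunting-yard algorithm:
  Operand 6 -> output
  Push '+' onto operator stack -> op-stack: [+]
  Operand 3 -> output
  Push '*' onto operator stack -> op-stack: [+, *]
  Operand 6 -> output
  See '+' (prec 1); top '*' (prec 2) >= it -> pop '*' to output
  See '+' (prec 1); top '+' (prec 1) >= it -> pop '+' to output
  Push '+' onto operator stack -> op-stack: [+]
  Operand 12 -> output
  End of input: pop '+' to output
Postfix result: 6 3 6 * + 12 +

6 3 6 * + 12 +


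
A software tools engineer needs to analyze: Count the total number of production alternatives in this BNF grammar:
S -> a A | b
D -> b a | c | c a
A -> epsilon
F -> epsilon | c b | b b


Counting alternatives per rule:
  S: 2 alternative(s)
  D: 3 alternative(s)
  A: 1 alternative(s)
  F: 3 alternative(s)
Sum: 2 + 3 + 1 + 3 = 9

9


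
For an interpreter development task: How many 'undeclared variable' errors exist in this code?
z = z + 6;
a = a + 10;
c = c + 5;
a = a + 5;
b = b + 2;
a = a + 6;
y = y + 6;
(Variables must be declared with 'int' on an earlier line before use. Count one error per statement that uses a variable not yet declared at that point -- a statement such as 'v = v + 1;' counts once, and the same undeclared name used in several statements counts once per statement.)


Scanning code line by line:
  Line 1: use 'z' -> ERROR (undeclared)
  Line 2: use 'a' -> ERROR (undeclared)
  Line 3: use 'c' -> ERROR (undeclared)
  Line 4: use 'a' -> ERROR (undeclared)
  Line 5: use 'b' -> ERROR (undeclared)
  Line 6: use 'a' -> ERROR (undeclared)
  Line 7: use 'y' -> ERROR (undeclared)
Total undeclared variable errors: 7

7


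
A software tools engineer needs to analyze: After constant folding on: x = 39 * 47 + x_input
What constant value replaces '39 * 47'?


Identifying constant sub-expression:
  Original: x = 39 * 47 + x_input
  39 and 47 are both compile-time constants
  Evaluating: 39 * 47 = 1833
  After folding: x = 1833 + x_input

1833


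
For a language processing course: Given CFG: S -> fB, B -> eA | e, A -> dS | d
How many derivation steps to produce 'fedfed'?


Grammar: S -> fB, B -> eA | e, A -> dS | d
Deriving 'fedfed':
Step 1: S -> fB => fB
Step 2: B -> eA => feA
Step 3: A -> dS => fedS
Step 4: S -> fB => fedfB
Step 5: B -> eA => fedfeA
Step 6: A -> d => fedfed
Total derivation steps: 6

6


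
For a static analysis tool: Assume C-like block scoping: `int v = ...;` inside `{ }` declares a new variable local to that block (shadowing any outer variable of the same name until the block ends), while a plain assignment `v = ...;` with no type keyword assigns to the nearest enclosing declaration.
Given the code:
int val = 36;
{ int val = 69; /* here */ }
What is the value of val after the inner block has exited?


Analyzing scoping rules:
Outer scope: declares val = 36
Inner block: 'int val = 69;' declares a NEW val that shadows the outer one
When the block exits the inner val goes out of scope; the outer val was never modified -> 36
Result: 36

36


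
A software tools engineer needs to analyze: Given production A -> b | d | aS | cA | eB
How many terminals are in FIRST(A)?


Production: A -> b | d | aS | cA | eB
Examining each alternative for leading terminals:
  A -> b : first terminal = 'b'
  A -> d : first terminal = 'd'
  A -> aS : first terminal = 'a'
  A -> cA : first terminal = 'c'
  A -> eB : first terminal = 'e'
FIRST(A) = {a, b, c, d, e}
Count: 5

5


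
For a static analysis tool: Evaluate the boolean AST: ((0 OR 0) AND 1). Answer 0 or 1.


Step 1: Evaluate inner node
  0 OR 0 = 0
Step 2: Evaluate root node
  0 AND 1 = 0

0


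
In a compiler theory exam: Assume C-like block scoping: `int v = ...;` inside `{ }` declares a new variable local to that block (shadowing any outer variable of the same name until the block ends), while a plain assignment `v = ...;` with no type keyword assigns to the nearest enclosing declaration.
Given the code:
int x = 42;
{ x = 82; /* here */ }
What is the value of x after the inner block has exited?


Analyzing scoping rules:
Outer scope: declares x = 42
Inner block: 'x = 82;' has no type keyword, so it is an assignment to the outer x (no shadowing)
The assignment changed the outer variable itself, so the new value persists after the block -> 82
Result: 82

82


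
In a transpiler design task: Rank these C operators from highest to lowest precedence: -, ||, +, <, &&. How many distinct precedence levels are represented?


Looking up precedence for each operator:
  - -> precedence 5
  || -> precedence 1
  + -> precedence 5
  < -> precedence 4
  && -> precedence 2
Sorted highest to lowest: -, +, <, &&, ||
Distinct precedence values: [5, 4, 2, 1]
Number of distinct levels: 4

4


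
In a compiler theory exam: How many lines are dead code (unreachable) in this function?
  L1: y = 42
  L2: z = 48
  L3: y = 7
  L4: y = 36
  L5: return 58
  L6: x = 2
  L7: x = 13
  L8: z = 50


Analyzing control flow:
  L1: reachable (before return)
  L2: reachable (before return)
  L3: reachable (before return)
  L4: reachable (before return)
  L5: reachable (return statement)
  L6: DEAD (after return at L5)
  L7: DEAD (after return at L5)
  L8: DEAD (after return at L5)
Return at L5, total lines = 8
Dead lines: L6 through L8
Count: 3

3


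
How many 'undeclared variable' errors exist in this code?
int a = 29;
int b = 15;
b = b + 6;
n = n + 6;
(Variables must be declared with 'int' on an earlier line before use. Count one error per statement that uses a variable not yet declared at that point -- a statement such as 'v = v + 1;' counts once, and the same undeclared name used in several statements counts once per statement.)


Scanning code line by line:
  Line 1: declare 'a' -> declared = ['a']
  Line 2: declare 'b' -> declared = ['a', 'b']
  Line 3: use 'b' -> OK (declared)
  Line 4: use 'n' -> ERROR (undeclared)
Total undeclared variable errors: 1

1


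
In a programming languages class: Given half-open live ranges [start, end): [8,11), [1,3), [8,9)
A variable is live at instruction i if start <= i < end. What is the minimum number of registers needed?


Live ranges:
  Var0: [8, 11)
  Var1: [1, 3)
  Var2: [8, 9)
Sweep-line events (position, delta, active):
  pos=1 start -> active=1
  pos=3 end -> active=0
  pos=8 start -> active=1
  pos=8 start -> active=2
  pos=9 end -> active=1
  pos=11 end -> active=0
Maximum simultaneous active: 2
Minimum registers needed: 2

2


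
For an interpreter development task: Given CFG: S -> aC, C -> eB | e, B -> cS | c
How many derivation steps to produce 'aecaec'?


Grammar: S -> aC, C -> eB | e, B -> cS | c
Deriving 'aecaec':
Step 1: S -> aC => aC
Step 2: C -> eB => aeB
Step 3: B -> cS => aecS
Step 4: S -> aC => aecaC
Step 5: C -> eB => aecaeB
Step 6: B -> c => aecaec
Total derivation steps: 6

6


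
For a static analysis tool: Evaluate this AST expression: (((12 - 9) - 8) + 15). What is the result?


Expression: (((12 - 9) - 8) + 15)
Evaluating step by step:
  12 - 9 = 3
  3 - 8 = -5
  -5 + 15 = 10
Result: 10

10


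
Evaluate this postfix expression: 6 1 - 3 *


Processing tokens left to right:
Push 6, Push 1
Pop 6 and 1, compute 6 - 1 = 5, push 5
Push 3
Pop 5 and 3, compute 5 * 3 = 15, push 15
Stack result: 15

15


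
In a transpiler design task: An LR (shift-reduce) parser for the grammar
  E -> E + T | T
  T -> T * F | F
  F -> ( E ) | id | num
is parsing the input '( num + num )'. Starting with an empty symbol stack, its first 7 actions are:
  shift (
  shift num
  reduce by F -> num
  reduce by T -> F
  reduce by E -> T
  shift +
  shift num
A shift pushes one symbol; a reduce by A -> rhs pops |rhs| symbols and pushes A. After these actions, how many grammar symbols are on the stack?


Tracking the symbol stack through each action:
  Action 1: shift '(' : push -> stack = [(] (size 1)
  Action 2: shift 'num' : push -> stack = [(, num] (size 2)
  Action 3: reduce by F -> num : pop 1, push F -> stack = [(, F] (size 2)
  Action 4: reduce by T -> F : pop 1, push T -> stack = [(, T] (size 2)
  Action 5: reduce by E -> T : pop 1, push E -> stack = [(, E] (size 2)
  Action 6: shift '+' : push -> stack = [(, E, +] (size 3)
  Action 7: shift 'num' : push -> stack = [(, E, +, num] (size 4)
Final stack size: 4

4


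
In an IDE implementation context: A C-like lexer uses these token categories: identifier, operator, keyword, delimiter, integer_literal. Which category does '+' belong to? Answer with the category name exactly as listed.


Token: '+'
Checking categories:
  identifier: no
  integer_literal: no
  operator: YES
  keyword: no
  delimiter: no
Category: operator

operator


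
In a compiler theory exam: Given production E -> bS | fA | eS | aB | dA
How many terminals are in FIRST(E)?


Production: E -> bS | fA | eS | aB | dA
Examining each alternative for leading terminals:
  E -> bS : first terminal = 'b'
  E -> fA : first terminal = 'f'
  E -> eS : first terminal = 'e'
  E -> aB : first terminal = 'a'
  E -> dA : first terminal = 'd'
FIRST(E) = {a, b, d, e, f}
Count: 5

5


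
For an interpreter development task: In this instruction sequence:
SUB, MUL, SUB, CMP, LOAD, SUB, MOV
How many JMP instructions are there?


Scanning instruction sequence for JMP:
  Position 1: SUB
  Position 2: MUL
  Position 3: SUB
  Position 4: CMP
  Position 5: LOAD
  Position 6: SUB
  Position 7: MOV
Matches at positions: []
Total JMP count: 0

0


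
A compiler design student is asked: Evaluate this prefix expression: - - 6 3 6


Parsing prefix expression: - - 6 3 6
Step 1: Innermost operation '- 6 3'
  6 - 3 = 3
Step 2: Outer operation '- [3] 6'
  3 - 6 = -3

-3


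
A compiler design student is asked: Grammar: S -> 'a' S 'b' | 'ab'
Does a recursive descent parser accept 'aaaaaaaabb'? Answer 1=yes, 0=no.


Grammar accepts strings of the form a^n b^n (n >= 1)
Word: 'aaaaaaaabb'
Counting: 8 a's and 2 b's
Check: 8 == 2? No
Mismatch: a-count != b-count
Rejected

0


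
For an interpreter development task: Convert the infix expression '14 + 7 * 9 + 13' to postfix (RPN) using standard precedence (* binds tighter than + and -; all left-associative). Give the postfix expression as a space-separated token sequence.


Applying the shunting-yard algorithm:
  Operand 14 -> output
  Push '+' onto operator stack -> op-stack: [+]
  Operand 7 -> output
  Push '*' onto operator stack -> op-stack: [+, *]
  Operand 9 -> output
  See '+' (prec 1); top '*' (prec 2) >= it -> pop '*' to output
  See '+' (prec 1); top '+' (prec 1) >= it -> pop '+' to output
  Push '+' onto operator stack -> op-stack: [+]
  Operand 13 -> output
  End of input: pop '+' to output
Postfix result: 14 7 9 * + 13 +

14 7 9 * + 13 +


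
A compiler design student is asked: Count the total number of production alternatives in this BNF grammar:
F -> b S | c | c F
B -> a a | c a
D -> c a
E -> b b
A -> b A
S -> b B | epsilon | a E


Counting alternatives per rule:
  F: 3 alternative(s)
  B: 2 alternative(s)
  D: 1 alternative(s)
  E: 1 alternative(s)
  A: 1 alternative(s)
  S: 3 alternative(s)
Sum: 3 + 2 + 1 + 1 + 1 + 3 = 11

11


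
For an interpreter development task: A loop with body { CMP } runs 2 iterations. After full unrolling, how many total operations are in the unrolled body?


Loop body operations: CMP (1 op per iteration)
Unrolling 2 iterations:
  Iteration 1: CMP (1 ops)
  Iteration 2: CMP (1 ops)
Total: 2 iterations * 1 ops/iter = 2 operations

2


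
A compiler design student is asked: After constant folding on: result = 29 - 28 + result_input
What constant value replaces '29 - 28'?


Identifying constant sub-expression:
  Original: result = 29 - 28 + result_input
  29 and 28 are both compile-time constants
  Evaluating: 29 - 28 = 1
  After folding: result = 1 + result_input

1


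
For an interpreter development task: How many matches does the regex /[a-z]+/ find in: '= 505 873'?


Pattern: /[a-z]+/ (identifiers)
Input: '= 505 873'
Scanning for matches:
Total matches: 0

0


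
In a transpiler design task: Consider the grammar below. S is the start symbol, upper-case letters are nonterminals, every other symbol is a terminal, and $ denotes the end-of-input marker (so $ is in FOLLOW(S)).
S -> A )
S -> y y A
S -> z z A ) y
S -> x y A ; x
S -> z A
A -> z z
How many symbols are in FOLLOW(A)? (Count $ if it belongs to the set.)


S is the start symbol and does not occur in any rule body, so FOLLOW(S) = {$}.
Examining every occurrence of A in a rule body:
  S -> A ) : A is followed by terminal ')' -> add ')'
  S -> y y A : A is at the right end -> add FOLLOW(S) = {$}
  S -> z z A ) y : A is followed by terminal ')' -> add ')' (already in the set)
  S -> x y A ; x : A is followed by terminal ';' -> add ';'
  S -> z A : A is at the right end -> add FOLLOW(S) = {$} (already in the set)
  A -> z z : A does not occur in the body -> contributes nothing
FOLLOW(A) = {), ;, $}
Count: 3

3


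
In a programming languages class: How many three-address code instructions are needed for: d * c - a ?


Expression: d * c - a
Generating three-address code (respecting * over +/- precedence):
  Instruction 1: t1 = d * c
  Instruction 2: t2 = t1 - a
Total instructions: 2

2


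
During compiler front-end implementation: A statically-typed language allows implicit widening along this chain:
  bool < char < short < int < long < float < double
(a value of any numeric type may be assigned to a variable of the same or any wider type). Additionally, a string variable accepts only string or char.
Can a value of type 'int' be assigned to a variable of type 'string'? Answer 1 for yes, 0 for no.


Target variable type: string
Source value type: int
Rule: string accepts only {string, char}
  source 'int' in {string, char}? No
Result: 0

0


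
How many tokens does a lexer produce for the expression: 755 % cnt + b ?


Scanning '755 % cnt + b'
Token 1: '755' -> integer_literal
Token 2: '%' -> operator
Token 3: 'cnt' -> identifier
Token 4: '+' -> operator
Token 5: 'b' -> identifier
Total tokens: 5

5


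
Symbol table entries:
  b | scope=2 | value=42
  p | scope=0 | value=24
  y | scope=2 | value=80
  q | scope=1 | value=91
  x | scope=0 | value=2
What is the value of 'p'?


Searching symbol table for 'p':
  b | scope=2 | value=42
  p | scope=0 | value=24 <- MATCH
  y | scope=2 | value=80
  q | scope=1 | value=91
  x | scope=0 | value=2
Found 'p' at scope 0 with value 24

24


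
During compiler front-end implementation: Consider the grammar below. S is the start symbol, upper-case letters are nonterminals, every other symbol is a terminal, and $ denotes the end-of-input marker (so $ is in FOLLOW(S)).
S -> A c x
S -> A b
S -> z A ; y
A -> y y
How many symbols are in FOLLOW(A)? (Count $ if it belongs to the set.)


S is the start symbol and does not occur in any rule body, so FOLLOW(S) = {$}.
Examining every occurrence of A in a rule body:
  S -> A c x : A is followed by terminal 'c' -> add 'c'
  S -> A b : A is followed by terminal 'b' -> add 'b'
  S -> z A ; y : A is followed by terminal ';' -> add ';'
  A -> y y : A does not occur in the body -> contributes nothing
FOLLOW(A) = {;, b, c}
Count: 3

3


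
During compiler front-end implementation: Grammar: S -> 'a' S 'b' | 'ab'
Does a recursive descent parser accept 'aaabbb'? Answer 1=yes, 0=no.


Grammar accepts strings of the form a^n b^n (n >= 1)
Word: 'aaabbb'
Counting: 3 a's and 3 b's
Check: 3 == 3? Yes
Derivation (S -> aSb applied 2 time(s), then S -> ab): S => aSb => aaSbb => aaabbb
Accepted

1


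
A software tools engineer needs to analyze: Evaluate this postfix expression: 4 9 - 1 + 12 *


Processing tokens left to right:
Push 4, Push 9
Pop 4 and 9, compute 4 - 9 = -5, push -5
Push 1
Pop -5 and 1, compute -5 + 1 = -4, push -4
Push 12
Pop -4 and 12, compute -4 * 12 = -48, push -48
Stack result: -48

-48


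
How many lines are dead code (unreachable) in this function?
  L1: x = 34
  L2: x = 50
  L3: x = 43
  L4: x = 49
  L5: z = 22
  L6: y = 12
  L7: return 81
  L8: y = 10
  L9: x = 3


Analyzing control flow:
  L1: reachable (before return)
  L2: reachable (before return)
  L3: reachable (before return)
  L4: reachable (before return)
  L5: reachable (before return)
  L6: reachable (before return)
  L7: reachable (return statement)
  L8: DEAD (after return at L7)
  L9: DEAD (after return at L7)
Return at L7, total lines = 9
Dead lines: L8 through L9
Count: 2

2


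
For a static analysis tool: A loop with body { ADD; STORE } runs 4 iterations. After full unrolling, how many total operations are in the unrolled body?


Loop body operations: ADD, STORE (2 ops per iteration)
Unrolling 4 iterations:
  Iteration 1: ADD, STORE (2 ops)
  Iteration 2: ADD, STORE (2 ops)
  Iteration 3: ADD, STORE (2 ops)
  Iteration 4: ADD, STORE (2 ops)
Total: 4 iterations * 2 ops/iter = 8 operations

8


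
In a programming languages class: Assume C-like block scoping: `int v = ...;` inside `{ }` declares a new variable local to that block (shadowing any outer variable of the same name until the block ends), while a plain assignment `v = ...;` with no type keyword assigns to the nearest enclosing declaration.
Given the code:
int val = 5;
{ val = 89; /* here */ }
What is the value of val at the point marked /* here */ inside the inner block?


Analyzing scoping rules:
Outer scope: declares val = 5
Inner block: 'val = 89;' has no type keyword, so it is an assignment to the outer val (no shadowing)
Inside the block, after the assignment -> 89
Result: 89

89


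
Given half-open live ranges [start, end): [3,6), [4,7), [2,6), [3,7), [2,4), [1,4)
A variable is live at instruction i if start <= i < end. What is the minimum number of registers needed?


Live ranges:
  Var0: [3, 6)
  Var1: [4, 7)
  Var2: [2, 6)
  Var3: [3, 7)
  Var4: [2, 4)
  Var5: [1, 4)
Sweep-line events (position, delta, active):
  pos=1 start -> active=1
  pos=2 start -> active=2
  pos=2 start -> active=3
  pos=3 start -> active=4
  pos=3 start -> active=5
  pos=4 end -> active=4
  pos=4 end -> active=3
  pos=4 start -> active=4
  pos=6 end -> active=3
  pos=6 end -> active=2
  pos=7 end -> active=1
  pos=7 end -> active=0
Maximum simultaneous active: 5
Minimum registers needed: 5

5
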